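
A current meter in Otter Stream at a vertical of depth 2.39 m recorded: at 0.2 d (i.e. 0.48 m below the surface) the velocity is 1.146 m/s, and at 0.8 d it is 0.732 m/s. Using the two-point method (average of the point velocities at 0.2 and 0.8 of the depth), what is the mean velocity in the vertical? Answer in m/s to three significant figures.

v̄ = (1.146 + 0.732) / 2 = 0.9390 m/s

0.939 m/s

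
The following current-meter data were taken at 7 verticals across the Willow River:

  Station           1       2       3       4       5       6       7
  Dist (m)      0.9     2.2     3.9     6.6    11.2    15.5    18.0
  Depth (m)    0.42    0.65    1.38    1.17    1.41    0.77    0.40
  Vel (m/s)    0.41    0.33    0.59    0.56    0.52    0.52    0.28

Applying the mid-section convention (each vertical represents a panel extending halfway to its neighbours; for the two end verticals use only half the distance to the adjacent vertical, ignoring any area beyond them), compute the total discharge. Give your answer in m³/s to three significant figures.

w_1 = (2.2 − 0.9)/2 = 0.65 m; q_1 = 0.41 × 0.42 × 0.65 = 0.1119 m³/s
w_2 = (3.9 − 0.9)/2 = 1.5 m; q_2 = 0.33 × 0.65 × 1.5 = 0.3218 m³/s
w_3 = (6.6 − 2.2)/2 = 2.2 m; q_3 = 0.59 × 1.38 × 2.2 = 1.791 m³/s
w_4 = (11.2 − 3.9)/2 = 3.65 m; q_4 = 0.56 × 1.17 × 3.65 = 2.391 m³/s
w_5 = (15.5 − 6.6)/2 = 4.45 m; q_5 = 0.52 × 1.41 × 4.45 = 3.263 m³/s
w_6 = (18.0 − 11.2)/2 = 3.4 m; q_6 = 0.52 × 0.77 × 3.4 = 1.361 m³/s
w_7 = (18.0 − 15.5)/2 = 1.25 m; q_7 = 0.28 × 0.40 × 1.25 = 0.1400 m³/s
Q = Σ qᵢ = 9.381 m³/s

9.38 m³/s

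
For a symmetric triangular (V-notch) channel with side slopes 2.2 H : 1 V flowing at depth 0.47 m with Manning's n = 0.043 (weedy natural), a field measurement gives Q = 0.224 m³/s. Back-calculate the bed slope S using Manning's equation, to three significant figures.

A = z·y² = 2.2×0.47² = 0.4860 m²
P = 2y√(1+z²) = 2×0.47×√(1+2.2²) = 2.272 m
R = A/P = 0.4860/2.272 = 0.2139 m
S = (Q·n / (1·A·R^(2/3)))² = (0.224×0.043 / (1×0.4860×0.3577))² = 0.003070

0.00307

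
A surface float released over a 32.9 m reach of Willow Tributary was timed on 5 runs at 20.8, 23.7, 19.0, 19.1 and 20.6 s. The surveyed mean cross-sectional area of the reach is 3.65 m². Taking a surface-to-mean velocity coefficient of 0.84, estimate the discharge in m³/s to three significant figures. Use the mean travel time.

t̄ = (20.8 + 23.7 + 19.0 + 19.1 + 20.6) / 5 = 20.64 s
v_surface = L / t̄ = 32.9 / 20.64 = 1.594 m/s
v_mean = 0.84 × 1.594 = 1.339 m/s
Q = A × v_mean = 3.65 × 1.339 = 4.887 m³/s

4.89 m³/s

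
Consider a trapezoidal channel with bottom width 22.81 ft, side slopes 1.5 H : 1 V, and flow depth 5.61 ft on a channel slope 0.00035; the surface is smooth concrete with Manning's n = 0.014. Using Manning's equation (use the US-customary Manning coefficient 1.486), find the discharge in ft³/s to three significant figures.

887 ft³/s

A = (b + z·y)·y = (22.81 + 1.5×5.61)×5.61 = 175.2 ft²
P = b + 2y√(1+z²) = 22.81 + 2×5.61×√(1+1.5²) = 43.04 ft
R = A/P = 175.2/43.04 = 4.070 ft
Q = (1.486/n)·A·R^(2/3)·S^(1/2) = (1.486/0.014) × 175.2 × 4.070^(2/3) × 0.00035^(1/2) = 886.8 ft³/s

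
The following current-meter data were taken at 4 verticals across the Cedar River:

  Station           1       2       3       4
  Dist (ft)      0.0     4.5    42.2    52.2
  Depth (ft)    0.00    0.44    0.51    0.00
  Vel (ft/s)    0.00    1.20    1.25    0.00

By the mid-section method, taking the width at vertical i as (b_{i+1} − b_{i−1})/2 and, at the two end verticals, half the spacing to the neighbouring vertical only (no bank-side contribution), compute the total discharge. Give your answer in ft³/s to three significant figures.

w_2 = (42.2 − 0.0)/2 = 21.1 ft; q_2 = 1.20 × 0.44 × 21.1 = 11.14 ft³/s
w_3 = (52.2 − 4.5)/2 = 23.85 ft; q_3 = 1.25 × 0.51 × 23.85 = 15.20 ft³/s
Stations 1, 4 contribute zero (depth or velocity is 0).
Q = Σ qᵢ = 26.35 ft³/s

26.3 ft³/s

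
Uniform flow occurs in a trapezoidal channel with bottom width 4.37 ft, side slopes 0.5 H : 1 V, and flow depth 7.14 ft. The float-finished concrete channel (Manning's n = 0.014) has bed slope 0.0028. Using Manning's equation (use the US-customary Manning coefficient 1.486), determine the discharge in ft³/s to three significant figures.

A = (b + z·y)·y = (4.37 + 0.5×7.14)×7.14 = 56.69 ft²
P = b + 2y√(1+z²) = 4.37 + 2×7.14×√(1+0.5²) = 20.34 ft
R = A/P = 56.69/20.34 = 2.788 ft
Q = (1.486/n)·A·R^(2/3)·S^(1/2) = (1.486/0.014) × 56.69 × 2.788^(2/3) × 0.0028^(1/2) = 630.7 ft³/s

631 ft³/s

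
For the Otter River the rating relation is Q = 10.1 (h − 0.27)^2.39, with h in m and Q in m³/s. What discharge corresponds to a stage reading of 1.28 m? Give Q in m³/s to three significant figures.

10.3 m³/s

Q = 10.1 × (1.28 − 0.27)^2.39 = 10.1 × 1.01^2.39 = 10.34 m³/s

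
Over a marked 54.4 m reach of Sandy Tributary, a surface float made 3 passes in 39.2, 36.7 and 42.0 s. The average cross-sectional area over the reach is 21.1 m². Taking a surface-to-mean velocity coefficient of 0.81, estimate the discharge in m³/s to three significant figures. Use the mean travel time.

t̄ = (39.2 + 36.7 + 42.0) / 3 = 39.3 s
v_surface = L / t̄ = 54.4 / 39.3 = 1.384 m/s
v_mean = 0.81 × 1.384 = 1.121 m/s
Q = A × v_mean = 21.1 × 1.121 = 23.66 m³/s

23.7 m³/s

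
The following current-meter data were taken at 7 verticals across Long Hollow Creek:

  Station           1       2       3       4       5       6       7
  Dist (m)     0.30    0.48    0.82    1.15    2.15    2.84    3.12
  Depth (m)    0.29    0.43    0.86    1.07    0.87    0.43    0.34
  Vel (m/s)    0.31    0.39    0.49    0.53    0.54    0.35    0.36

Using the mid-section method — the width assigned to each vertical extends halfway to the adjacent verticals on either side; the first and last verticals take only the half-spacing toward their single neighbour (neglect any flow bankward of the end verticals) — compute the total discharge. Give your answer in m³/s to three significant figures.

w_1 = (0.48 − 0.30)/2 = 0.09 m; q_1 = 0.31 × 0.29 × 0.09 = 0.008091 m³/s
w_2 = (0.82 − 0.30)/2 = 0.26 m; q_2 = 0.39 × 0.43 × 0.26 = 0.04360 m³/s
w_3 = (1.15 − 0.48)/2 = 0.335 m; q_3 = 0.49 × 0.86 × 0.335 = 0.1412 m³/s
w_4 = (2.15 − 0.82)/2 = 0.665 m; q_4 = 0.53 × 1.07 × 0.665 = 0.3771 m³/s
w_5 = (2.84 − 1.15)/2 = 0.845 m; q_5 = 0.54 × 0.87 × 0.845 = 0.3970 m³/s
w_6 = (3.12 − 2.15)/2 = 0.485 m; q_6 = 0.35 × 0.43 × 0.485 = 0.07299 m³/s
w_7 = (3.12 − 2.84)/2 = 0.14 m; q_7 = 0.36 × 0.34 × 0.14 = 0.01714 m³/s
Q = Σ qᵢ = 1.057 m³/s

1.06 m³/s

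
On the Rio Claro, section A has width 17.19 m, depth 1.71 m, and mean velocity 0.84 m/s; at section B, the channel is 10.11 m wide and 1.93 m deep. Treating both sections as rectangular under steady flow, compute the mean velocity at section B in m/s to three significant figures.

Q = A₁V₁ = (17.19×1.71) × 0.84 = 24.69 m³/s
A₂ = 10.11 × 1.93 = 19.51 m²
V₂ = Q/A₂ = 24.69/19.51 = 1.265 m/s

1.27 m/s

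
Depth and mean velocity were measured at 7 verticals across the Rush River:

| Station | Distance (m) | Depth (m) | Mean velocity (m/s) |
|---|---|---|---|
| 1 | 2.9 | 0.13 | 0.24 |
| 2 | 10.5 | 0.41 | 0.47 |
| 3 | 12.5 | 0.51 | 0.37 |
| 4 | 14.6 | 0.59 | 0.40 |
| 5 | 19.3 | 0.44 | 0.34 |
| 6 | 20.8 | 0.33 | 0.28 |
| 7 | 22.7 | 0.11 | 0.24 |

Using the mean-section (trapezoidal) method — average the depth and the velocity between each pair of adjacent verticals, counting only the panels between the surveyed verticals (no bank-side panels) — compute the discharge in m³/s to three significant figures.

2.74 m³/s

Panel 1-2: Δb = 7.6 m, d̄ = (0.13+0.41)/2 = 0.27, v̄ = (0.24+0.47)/2 = 0.355 → q = 7.6×0.27×0.355 = 0.7285 m³/s
Panel 2-3: Δb = 2 m, d̄ = (0.41+0.51)/2 = 0.46, v̄ = (0.47+0.37)/2 = 0.42 → q = 2×0.46×0.42 = 0.3864 m³/s
Panel 3-4: Δb = 2.1 m, d̄ = (0.51+0.59)/2 = 0.55, v̄ = (0.37+0.40)/2 = 0.385 → q = 2.1×0.55×0.385 = 0.4447 m³/s
Panel 4-5: Δb = 4.7 m, d̄ = (0.59+0.44)/2 = 0.515, v̄ = (0.40+0.34)/2 = 0.37 → q = 4.7×0.515×0.37 = 0.8956 m³/s
Panel 5-6: Δb = 1.5 m, d̄ = (0.44+0.33)/2 = 0.385, v̄ = (0.34+0.28)/2 = 0.31 → q = 1.5×0.385×0.31 = 0.1790 m³/s
Panel 6-7: Δb = 1.9 m, d̄ = (0.33+0.11)/2 = 0.22, v̄ = (0.28+0.24)/2 = 0.26 → q = 1.9×0.22×0.26 = 0.1087 m³/s
Q = Σ q = 2.743 m³/s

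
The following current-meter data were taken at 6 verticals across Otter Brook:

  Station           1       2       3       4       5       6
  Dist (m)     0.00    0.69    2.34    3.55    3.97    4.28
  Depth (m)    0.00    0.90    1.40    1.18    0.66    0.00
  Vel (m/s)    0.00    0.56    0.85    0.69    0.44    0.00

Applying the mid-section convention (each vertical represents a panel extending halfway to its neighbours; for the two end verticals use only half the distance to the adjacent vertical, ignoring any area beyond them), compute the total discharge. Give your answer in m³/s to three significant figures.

3.06 m³/s

w_2 = (2.34 − 0.00)/2 = 1.17 m; q_2 = 0.56 × 0.90 × 1.17 = 0.5897 m³/s
w_3 = (3.55 − 0.69)/2 = 1.43 m; q_3 = 0.85 × 1.40 × 1.43 = 1.702 m³/s
w_4 = (3.97 − 2.34)/2 = 0.815 m; q_4 = 0.69 × 1.18 × 0.815 = 0.6636 m³/s
w_5 = (4.28 − 3.55)/2 = 0.365 m; q_5 = 0.44 × 0.66 × 0.365 = 0.1060 m³/s
Stations 1, 6 contribute zero (depth or velocity is 0).
Q = Σ qᵢ = 3.061 m³/s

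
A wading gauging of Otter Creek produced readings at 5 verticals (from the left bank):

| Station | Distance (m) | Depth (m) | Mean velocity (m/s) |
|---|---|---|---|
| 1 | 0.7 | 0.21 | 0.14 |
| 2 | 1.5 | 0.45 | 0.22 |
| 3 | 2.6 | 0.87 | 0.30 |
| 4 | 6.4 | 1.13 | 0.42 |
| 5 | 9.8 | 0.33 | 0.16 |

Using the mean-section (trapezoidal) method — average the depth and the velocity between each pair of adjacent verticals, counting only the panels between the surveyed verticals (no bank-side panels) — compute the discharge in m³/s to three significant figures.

Panel 1-2: Δb = 0.8 m, d̄ = (0.21+0.45)/2 = 0.33, v̄ = (0.14+0.22)/2 = 0.18 → q = 0.8×0.33×0.18 = 0.04752 m³/s
Panel 2-3: Δb = 1.1 m, d̄ = (0.45+0.87)/2 = 0.66, v̄ = (0.22+0.30)/2 = 0.26 → q = 1.1×0.66×0.26 = 0.1888 m³/s
Panel 3-4: Δb = 3.8 m, d̄ = (0.87+1.13)/2 = 1, v̄ = (0.30+0.42)/2 = 0.36 → q = 3.8×1×0.36 = 1.368 m³/s
Panel 4-5: Δb = 3.4 m, d̄ = (1.13+0.33)/2 = 0.73, v̄ = (0.42+0.16)/2 = 0.29 → q = 3.4×0.73×0.29 = 0.7198 m³/s
Q = Σ q = 2.324 m³/s

2.32 m³/s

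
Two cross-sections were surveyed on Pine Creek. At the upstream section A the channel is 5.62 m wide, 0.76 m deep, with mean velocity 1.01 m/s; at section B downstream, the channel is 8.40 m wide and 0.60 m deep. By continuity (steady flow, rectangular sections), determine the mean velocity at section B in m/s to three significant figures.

0.856 m/s

Q = A₁V₁ = (5.62×0.76) × 1.01 = 4.314 m³/s
A₂ = 8.40 × 0.60 = 5.040 m²
V₂ = Q/A₂ = 4.314/5.040 = 0.8559 m/s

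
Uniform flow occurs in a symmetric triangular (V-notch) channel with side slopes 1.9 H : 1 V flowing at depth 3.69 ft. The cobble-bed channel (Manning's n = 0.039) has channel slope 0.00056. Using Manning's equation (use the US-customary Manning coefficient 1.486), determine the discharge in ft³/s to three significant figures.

A = z·y² = 1.9×3.69² = 25.87 ft²
P = 2y√(1+z²) = 2×3.69×√(1+1.9²) = 15.85 ft
R = A/P = 25.87/15.85 = 1.633 ft
Q = (1.486/n)·A·R^(2/3)·S^(1/2) = (1.486/0.039) × 25.87 × 1.633^(2/3) × 0.00056^(1/2) = 32.34 ft³/s

32.3 ft³/s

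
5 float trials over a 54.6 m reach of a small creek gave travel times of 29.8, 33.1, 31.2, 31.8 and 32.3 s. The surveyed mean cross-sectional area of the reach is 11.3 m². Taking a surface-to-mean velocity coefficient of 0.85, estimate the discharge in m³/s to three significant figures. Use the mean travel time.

t̄ = (29.8 + 33.1 + 31.2 + 31.8 + 32.3) / 5 = 31.64 s
v_surface = L / t̄ = 54.6 / 31.64 = 1.726 m/s
v_mean = 0.85 × 1.726 = 1.467 m/s
Q = A × v_mean = 11.3 × 1.467 = 16.58 m³/s

16.6 m³/s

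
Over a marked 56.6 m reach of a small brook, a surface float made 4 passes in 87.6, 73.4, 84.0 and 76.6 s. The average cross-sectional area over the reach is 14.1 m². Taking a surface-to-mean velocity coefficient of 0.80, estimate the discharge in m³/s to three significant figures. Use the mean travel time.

7.94 m³/s

t̄ = (87.6 + 73.4 + 84.0 + 76.6) / 4 = 80.4 s
v_surface = L / t̄ = 56.6 / 80.4 = 0.7040 m/s
v_mean = 0.80 × 0.7040 = 0.5632 m/s
Q = A × v_mean = 14.1 × 0.5632 = 7.941 m³/s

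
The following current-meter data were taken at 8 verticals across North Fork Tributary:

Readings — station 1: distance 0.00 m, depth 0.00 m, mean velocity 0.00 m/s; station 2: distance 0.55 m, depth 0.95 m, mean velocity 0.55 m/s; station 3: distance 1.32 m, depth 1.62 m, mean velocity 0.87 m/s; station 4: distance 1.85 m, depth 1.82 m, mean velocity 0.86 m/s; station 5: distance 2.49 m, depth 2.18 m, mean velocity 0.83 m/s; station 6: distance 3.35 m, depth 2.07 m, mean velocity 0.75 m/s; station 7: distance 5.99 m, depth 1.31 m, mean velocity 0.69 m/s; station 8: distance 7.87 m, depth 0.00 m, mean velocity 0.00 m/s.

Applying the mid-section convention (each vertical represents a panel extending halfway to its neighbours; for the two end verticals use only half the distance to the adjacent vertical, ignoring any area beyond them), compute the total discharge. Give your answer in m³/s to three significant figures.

8.29 m³/s

w_2 = (1.32 − 0.00)/2 = 0.66 m; q_2 = 0.55 × 0.95 × 0.66 = 0.3449 m³/s
w_3 = (1.85 − 0.55)/2 = 0.65 m; q_3 = 0.87 × 1.62 × 0.65 = 0.9161 m³/s
w_4 = (2.49 − 1.32)/2 = 0.585 m; q_4 = 0.86 × 1.82 × 0.585 = 0.9156 m³/s
w_5 = (3.35 − 1.85)/2 = 0.75 m; q_5 = 0.83 × 2.18 × 0.75 = 1.357 m³/s
w_6 = (5.99 − 2.49)/2 = 1.75 m; q_6 = 0.75 × 2.07 × 1.75 = 2.717 m³/s
w_7 = (7.87 − 3.35)/2 = 2.26 m; q_7 = 0.69 × 1.31 × 2.26 = 2.043 m³/s
Stations 1, 8 contribute zero (depth or velocity is 0).
Q = Σ qᵢ = 8.293 m³/s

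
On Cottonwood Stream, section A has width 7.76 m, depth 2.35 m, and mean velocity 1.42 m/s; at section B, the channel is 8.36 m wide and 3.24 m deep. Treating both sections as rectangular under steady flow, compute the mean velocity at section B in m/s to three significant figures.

0.956 m/s

Q = A₁V₁ = (7.76×2.35) × 1.42 = 25.90 m³/s
A₂ = 8.36 × 3.24 = 27.09 m²
V₂ = Q/A₂ = 25.90/27.09 = 0.9560 m/s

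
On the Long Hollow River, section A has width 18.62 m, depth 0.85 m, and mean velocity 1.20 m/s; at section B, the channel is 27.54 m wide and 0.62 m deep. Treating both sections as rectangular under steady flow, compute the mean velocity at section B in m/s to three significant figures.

1.11 m/s

Q = A₁V₁ = (18.62×0.85) × 1.20 = 18.99 m³/s
A₂ = 27.54 × 0.62 = 17.07 m²
V₂ = Q/A₂ = 18.99/17.07 = 1.112 m/s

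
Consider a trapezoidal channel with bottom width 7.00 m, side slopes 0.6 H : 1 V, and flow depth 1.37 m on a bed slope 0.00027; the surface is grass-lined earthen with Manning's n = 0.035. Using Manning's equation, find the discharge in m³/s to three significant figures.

A = (b + z·y)·y = (7.00 + 0.6×1.37)×1.37 = 10.72 m²
P = b + 2y√(1+z²) = 7.00 + 2×1.37×√(1+0.6²) = 10.20 m
R = A/P = 10.72/10.20 = 1.051 m
Q = (1/n)·A·R^(2/3)·S^(1/2) = (1/0.035) × 10.72 × 1.051^(2/3) × 0.00027^(1/2) = 5.201 m³/s

5.20 m³/s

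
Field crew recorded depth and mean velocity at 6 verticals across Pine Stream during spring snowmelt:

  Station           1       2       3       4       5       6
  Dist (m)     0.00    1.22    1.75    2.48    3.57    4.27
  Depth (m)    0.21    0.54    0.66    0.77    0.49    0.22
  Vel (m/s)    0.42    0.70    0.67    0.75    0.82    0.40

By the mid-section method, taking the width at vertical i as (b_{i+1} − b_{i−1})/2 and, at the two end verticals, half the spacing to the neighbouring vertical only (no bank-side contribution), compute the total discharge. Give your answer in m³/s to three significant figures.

w_1 = (1.22 − 0.00)/2 = 0.61 m; q_1 = 0.42 × 0.21 × 0.61 = 0.05380 m³/s
w_2 = (1.75 − 0.00)/2 = 0.875 m; q_2 = 0.70 × 0.54 × 0.875 = 0.3308 m³/s
w_3 = (2.48 − 1.22)/2 = 0.63 m; q_3 = 0.67 × 0.66 × 0.63 = 0.2786 m³/s
w_4 = (3.57 − 1.75)/2 = 0.91 m; q_4 = 0.75 × 0.77 × 0.91 = 0.5255 m³/s
w_5 = (4.27 − 2.48)/2 = 0.895 m; q_5 = 0.82 × 0.49 × 0.895 = 0.3596 m³/s
w_6 = (4.27 − 3.57)/2 = 0.35 m; q_6 = 0.40 × 0.22 × 0.35 = 0.03080 m³/s
Q = Σ qᵢ = 1.579 m³/s

1.58 m³/s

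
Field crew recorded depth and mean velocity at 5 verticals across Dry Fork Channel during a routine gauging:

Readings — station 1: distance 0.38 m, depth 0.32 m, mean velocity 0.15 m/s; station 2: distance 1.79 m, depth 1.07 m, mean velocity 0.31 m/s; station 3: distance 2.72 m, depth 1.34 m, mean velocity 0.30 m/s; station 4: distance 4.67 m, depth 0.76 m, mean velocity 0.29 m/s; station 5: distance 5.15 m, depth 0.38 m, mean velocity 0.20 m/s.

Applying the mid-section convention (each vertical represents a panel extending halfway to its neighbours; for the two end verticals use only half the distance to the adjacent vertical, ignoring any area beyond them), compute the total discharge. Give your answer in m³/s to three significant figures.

1.29 m³/s

w_1 = (1.79 − 0.38)/2 = 0.705 m; q_1 = 0.15 × 0.32 × 0.705 = 0.03384 m³/s
w_2 = (2.72 − 0.38)/2 = 1.17 m; q_2 = 0.31 × 1.07 × 1.17 = 0.3881 m³/s
w_3 = (4.67 − 1.79)/2 = 1.44 m; q_3 = 0.30 × 1.34 × 1.44 = 0.5789 m³/s
w_4 = (5.15 − 2.72)/2 = 1.215 m; q_4 = 0.29 × 0.76 × 1.215 = 0.2678 m³/s
w_5 = (5.15 − 4.67)/2 = 0.24 m; q_5 = 0.20 × 0.38 × 0.24 = 0.01824 m³/s
Q = Σ qᵢ = 1.287 m³/s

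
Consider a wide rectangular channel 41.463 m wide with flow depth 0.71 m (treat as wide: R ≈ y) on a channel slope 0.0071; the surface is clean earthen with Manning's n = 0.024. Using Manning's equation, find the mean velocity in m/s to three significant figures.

2.79 m/s

A = b·y = 41.463 × 0.71 = 29.44 m²
Wide channel: R ≈ y = 0.71 m
Q = (1/n)·A·R^(2/3)·S^(1/2) = (1/0.024) × 29.44 × 0.7100^(2/3) × 0.0071^(1/2) = 82.26 m³/s
V = Q/A = 82.26/29.44 = 2.794 m/s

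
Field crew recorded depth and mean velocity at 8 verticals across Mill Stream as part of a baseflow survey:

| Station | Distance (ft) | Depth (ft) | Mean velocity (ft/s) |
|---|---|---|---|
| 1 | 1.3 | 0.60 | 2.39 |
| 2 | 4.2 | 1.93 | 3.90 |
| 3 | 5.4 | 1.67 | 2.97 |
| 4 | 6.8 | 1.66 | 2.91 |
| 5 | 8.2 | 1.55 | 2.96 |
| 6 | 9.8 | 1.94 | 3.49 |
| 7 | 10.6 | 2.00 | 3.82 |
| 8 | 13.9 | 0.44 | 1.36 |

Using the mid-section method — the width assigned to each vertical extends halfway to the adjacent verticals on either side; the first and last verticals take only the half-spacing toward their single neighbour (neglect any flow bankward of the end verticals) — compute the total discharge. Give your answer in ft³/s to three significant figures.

62.4 ft³/s

w_1 = (4.2 − 1.3)/2 = 1.45 ft; q_1 = 2.39 × 0.60 × 1.45 = 2.079 ft³/s
w_2 = (5.4 − 1.3)/2 = 2.05 ft; q_2 = 3.90 × 1.93 × 2.05 = 15.43 ft³/s
w_3 = (6.8 − 4.2)/2 = 1.3 ft; q_3 = 2.97 × 1.67 × 1.3 = 6.448 ft³/s
w_4 = (8.2 − 5.4)/2 = 1.4 ft; q_4 = 2.91 × 1.66 × 1.4 = 6.763 ft³/s
w_5 = (9.8 − 6.8)/2 = 1.5 ft; q_5 = 2.96 × 1.55 × 1.5 = 6.882 ft³/s
w_6 = (10.6 − 8.2)/2 = 1.2 ft; q_6 = 3.49 × 1.94 × 1.2 = 8.125 ft³/s
w_7 = (13.9 − 9.8)/2 = 2.05 ft; q_7 = 3.82 × 2.00 × 2.05 = 15.66 ft³/s
w_8 = (13.9 − 10.6)/2 = 1.65 ft; q_8 = 1.36 × 0.44 × 1.65 = 0.9874 ft³/s
Q = Σ qᵢ = 62.38 ft³/s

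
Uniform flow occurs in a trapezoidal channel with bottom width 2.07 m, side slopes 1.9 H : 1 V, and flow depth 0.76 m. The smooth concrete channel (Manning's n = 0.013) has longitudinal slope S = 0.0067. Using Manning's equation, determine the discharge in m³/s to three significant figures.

A = (b + z·y)·y = (2.07 + 1.9×0.76)×0.76 = 2.671 m²
P = b + 2y√(1+z²) = 2.07 + 2×0.76×√(1+1.9²) = 5.334 m
R = A/P = 2.671/5.334 = 0.5007 m
Q = (1/n)·A·R^(2/3)·S^(1/2) = (1/0.013) × 2.671 × 0.5007^(2/3) × 0.0067^(1/2) = 10.60 m³/s

10.6 m³/s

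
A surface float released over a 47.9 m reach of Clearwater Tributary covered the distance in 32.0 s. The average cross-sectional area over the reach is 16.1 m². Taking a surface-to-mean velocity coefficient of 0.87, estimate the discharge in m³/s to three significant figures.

21.0 m³/s

v_surface = L / t̄ = 47.9 / 32 = 1.497 m/s
v_mean = 0.87 × 1.497 = 1.302 m/s
Q = A × v_mean = 16.1 × 1.302 = 20.97 m³/s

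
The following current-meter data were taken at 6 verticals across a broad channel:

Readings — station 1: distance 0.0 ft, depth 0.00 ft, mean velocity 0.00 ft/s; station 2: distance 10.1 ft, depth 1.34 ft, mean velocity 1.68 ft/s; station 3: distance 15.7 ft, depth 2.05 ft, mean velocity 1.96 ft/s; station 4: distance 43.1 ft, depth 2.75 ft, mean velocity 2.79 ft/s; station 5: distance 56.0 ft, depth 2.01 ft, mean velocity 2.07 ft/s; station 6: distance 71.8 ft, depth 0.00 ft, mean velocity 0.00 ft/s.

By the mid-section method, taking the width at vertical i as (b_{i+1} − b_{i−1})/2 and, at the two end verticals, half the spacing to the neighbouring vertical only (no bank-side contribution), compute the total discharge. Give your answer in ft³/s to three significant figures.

298 ft³/s

w_2 = (15.7 − 0.0)/2 = 7.85 ft; q_2 = 1.68 × 1.34 × 7.85 = 17.67 ft³/s
w_3 = (43.1 − 10.1)/2 = 16.5 ft; q_3 = 1.96 × 2.05 × 16.5 = 66.30 ft³/s
w_4 = (56.0 − 15.7)/2 = 20.15 ft; q_4 = 2.79 × 2.75 × 20.15 = 154.6 ft³/s
w_5 = (71.8 − 43.1)/2 = 14.35 ft; q_5 = 2.07 × 2.01 × 14.35 = 59.71 ft³/s
Stations 1, 6 contribute zero (depth or velocity is 0).
Q = Σ qᵢ = 298.3 ft³/s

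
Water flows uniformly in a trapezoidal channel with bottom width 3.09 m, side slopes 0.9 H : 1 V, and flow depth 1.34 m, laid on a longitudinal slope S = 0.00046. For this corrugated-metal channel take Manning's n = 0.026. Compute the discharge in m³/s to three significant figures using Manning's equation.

A = (b + z·y)·y = (3.09 + 0.9×1.34)×1.34 = 5.757 m²
P = b + 2y√(1+z²) = 3.09 + 2×1.34×√(1+0.9²) = 6.696 m
R = A/P = 5.757/6.696 = 0.8598 m
Q = (1/n)·A·R^(2/3)·S^(1/2) = (1/0.026) × 5.757 × 0.8598^(2/3) × 0.00046^(1/2) = 4.294 m³/s

4.29 m³/s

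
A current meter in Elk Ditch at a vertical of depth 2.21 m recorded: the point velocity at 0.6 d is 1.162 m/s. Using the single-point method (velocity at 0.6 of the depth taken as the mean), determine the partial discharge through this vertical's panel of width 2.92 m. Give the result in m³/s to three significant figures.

7.50 m³/s

v̄ = v₀.₆ = 1.162 m/s
q = v̄ × d × w = 1.162 × 2.21 × 2.92 = 7.499 m³/s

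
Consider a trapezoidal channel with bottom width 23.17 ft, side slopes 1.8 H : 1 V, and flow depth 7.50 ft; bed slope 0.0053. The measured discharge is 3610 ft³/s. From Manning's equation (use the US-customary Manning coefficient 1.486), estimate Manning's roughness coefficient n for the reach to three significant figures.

A = (b + z·y)·y = (23.17 + 1.8×7.50)×7.50 = 275.0 ft²
P = b + 2y√(1+z²) = 23.17 + 2×7.50×√(1+1.8²) = 54.06 ft
R = A/P = 275.0/54.06 = 5.088 ft
n = (1.486/Q)·A·R^(2/3)·S^(1/2) = (1.486/3610) × 275.0 × 2.958 × 0.07280 = 0.02438

0.0244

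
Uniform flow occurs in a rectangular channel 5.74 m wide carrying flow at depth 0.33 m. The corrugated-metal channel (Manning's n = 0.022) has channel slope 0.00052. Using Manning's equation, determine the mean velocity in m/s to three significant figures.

A = b·y = 5.74 × 0.33 = 1.894 m²
P = b + 2y = 5.74 + 2×0.33 = 6.400 m
R = A/P = 1.894/6.400 = 0.2960 m
Q = (1/n)·A·R^(2/3)·S^(1/2) = (1/0.022) × 1.894 × 0.2960^(2/3) × 0.00052^(1/2) = 0.8720 m³/s
V = Q/A = 0.8720/1.894 = 0.4603 m/s

0.460 m/s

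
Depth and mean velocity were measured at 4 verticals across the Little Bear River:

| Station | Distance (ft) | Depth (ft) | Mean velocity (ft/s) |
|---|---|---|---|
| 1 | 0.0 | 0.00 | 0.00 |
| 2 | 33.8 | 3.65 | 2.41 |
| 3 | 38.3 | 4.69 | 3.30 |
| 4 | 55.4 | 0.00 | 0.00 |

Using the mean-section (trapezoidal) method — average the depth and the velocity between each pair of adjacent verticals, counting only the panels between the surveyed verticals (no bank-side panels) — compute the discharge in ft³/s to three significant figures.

194 ft³/s

Panel 1-2: Δb = 33.8 ft, d̄ = (0.00+3.65)/2 = 1.825, v̄ = (0.00+2.41)/2 = 1.205 → q = 33.8×1.825×1.205 = 74.33 ft³/s
Panel 2-3: Δb = 4.5 ft, d̄ = (3.65+4.69)/2 = 4.17, v̄ = (2.41+3.30)/2 = 2.855 → q = 4.5×4.17×2.855 = 53.57 ft³/s
Panel 3-4: Δb = 17.1 ft, d̄ = (4.69+0.00)/2 = 2.345, v̄ = (3.30+0.00)/2 = 1.65 → q = 17.1×2.345×1.65 = 66.16 ft³/s
Q = Σ q = 194.1 ft³/s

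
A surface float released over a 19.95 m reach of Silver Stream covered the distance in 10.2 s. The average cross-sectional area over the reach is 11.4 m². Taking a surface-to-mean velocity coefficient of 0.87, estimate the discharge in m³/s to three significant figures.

19.4 m³/s

v_surface = L / t̄ = 19.95 / 10.2 = 1.956 m/s
v_mean = 0.87 × 1.956 = 1.702 m/s
Q = A × v_mean = 11.4 × 1.702 = 19.40 m³/s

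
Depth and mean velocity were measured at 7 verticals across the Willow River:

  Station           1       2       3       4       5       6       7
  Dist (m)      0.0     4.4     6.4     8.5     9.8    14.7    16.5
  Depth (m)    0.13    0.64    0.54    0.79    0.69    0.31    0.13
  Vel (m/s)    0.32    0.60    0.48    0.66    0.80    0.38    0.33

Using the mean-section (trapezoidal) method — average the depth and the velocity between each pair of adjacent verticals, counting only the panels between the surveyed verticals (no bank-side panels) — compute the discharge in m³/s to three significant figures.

4.50 m³/s

Panel 1-2: Δb = 4.4 m, d̄ = (0.13+0.64)/2 = 0.385, v̄ = (0.32+0.60)/2 = 0.46 → q = 4.4×0.385×0.46 = 0.7792 m³/s
Panel 2-3: Δb = 2 m, d̄ = (0.64+0.54)/2 = 0.59, v̄ = (0.60+0.48)/2 = 0.54 → q = 2×0.59×0.54 = 0.6372 m³/s
Panel 3-4: Δb = 2.1 m, d̄ = (0.54+0.79)/2 = 0.665, v̄ = (0.48+0.66)/2 = 0.57 → q = 2.1×0.665×0.57 = 0.7960 m³/s
Panel 4-5: Δb = 1.3 m, d̄ = (0.79+0.69)/2 = 0.74, v̄ = (0.66+0.80)/2 = 0.73 → q = 1.3×0.74×0.73 = 0.7023 m³/s
Panel 5-6: Δb = 4.9 m, d̄ = (0.69+0.31)/2 = 0.5, v̄ = (0.80+0.38)/2 = 0.59 → q = 4.9×0.5×0.59 = 1.446 m³/s
Panel 6-7: Δb = 1.8 m, d̄ = (0.31+0.13)/2 = 0.22, v̄ = (0.38+0.33)/2 = 0.355 → q = 1.8×0.22×0.355 = 0.1406 m³/s
Q = Σ q = 4.501 m³/s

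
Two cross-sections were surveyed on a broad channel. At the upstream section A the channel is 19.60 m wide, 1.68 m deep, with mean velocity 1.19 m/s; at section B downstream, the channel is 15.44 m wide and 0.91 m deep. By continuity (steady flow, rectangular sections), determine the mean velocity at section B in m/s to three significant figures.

2.79 m/s

Q = A₁V₁ = (19.60×1.68) × 1.19 = 39.18 m³/s
A₂ = 15.44 × 0.91 = 14.05 m²
V₂ = Q/A₂ = 39.18/14.05 = 2.789 m/s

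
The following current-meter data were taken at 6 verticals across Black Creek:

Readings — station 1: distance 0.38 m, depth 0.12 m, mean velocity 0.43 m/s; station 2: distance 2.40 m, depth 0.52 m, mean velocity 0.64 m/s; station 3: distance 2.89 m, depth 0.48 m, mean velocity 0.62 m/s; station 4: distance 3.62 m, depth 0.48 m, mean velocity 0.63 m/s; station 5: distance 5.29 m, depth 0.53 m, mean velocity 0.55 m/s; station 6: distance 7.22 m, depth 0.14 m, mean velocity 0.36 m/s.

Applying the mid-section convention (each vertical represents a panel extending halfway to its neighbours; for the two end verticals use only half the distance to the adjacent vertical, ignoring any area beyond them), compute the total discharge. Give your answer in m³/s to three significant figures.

w_1 = (2.40 − 0.38)/2 = 1.01 m; q_1 = 0.43 × 0.12 × 1.01 = 0.05212 m³/s
w_2 = (2.89 − 0.38)/2 = 1.255 m; q_2 = 0.64 × 0.52 × 1.255 = 0.4177 m³/s
w_3 = (3.62 − 2.40)/2 = 0.61 m; q_3 = 0.62 × 0.48 × 0.61 = 0.1815 m³/s
w_4 = (5.29 − 2.89)/2 = 1.2 m; q_4 = 0.63 × 0.48 × 1.2 = 0.3629 m³/s
w_5 = (7.22 − 3.62)/2 = 1.8 m; q_5 = 0.55 × 0.53 × 1.8 = 0.5247 m³/s
w_6 = (7.22 − 5.29)/2 = 0.965 m; q_6 = 0.36 × 0.14 × 0.965 = 0.04864 m³/s
Q = Σ qᵢ = 1.588 m³/s

1.59 m³/s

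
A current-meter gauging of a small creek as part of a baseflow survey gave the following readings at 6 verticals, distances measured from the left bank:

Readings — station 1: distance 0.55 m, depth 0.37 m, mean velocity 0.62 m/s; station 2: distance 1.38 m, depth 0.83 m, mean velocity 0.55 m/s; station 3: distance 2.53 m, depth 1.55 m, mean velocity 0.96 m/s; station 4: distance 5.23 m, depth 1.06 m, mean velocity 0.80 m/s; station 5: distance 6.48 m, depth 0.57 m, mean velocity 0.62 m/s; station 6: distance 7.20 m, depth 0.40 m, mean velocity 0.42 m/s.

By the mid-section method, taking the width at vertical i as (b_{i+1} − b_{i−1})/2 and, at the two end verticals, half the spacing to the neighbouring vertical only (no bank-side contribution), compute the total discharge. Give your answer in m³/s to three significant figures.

5.49 m³/s

w_1 = (1.38 − 0.55)/2 = 0.415 m; q_1 = 0.62 × 0.37 × 0.415 = 0.09520 m³/s
w_2 = (2.53 − 0.55)/2 = 0.99 m; q_2 = 0.55 × 0.83 × 0.99 = 0.4519 m³/s
w_3 = (5.23 − 1.38)/2 = 1.925 m; q_3 = 0.96 × 1.55 × 1.925 = 2.864 m³/s
w_4 = (6.48 − 2.53)/2 = 1.975 m; q_4 = 0.80 × 1.06 × 1.975 = 1.675 m³/s
w_5 = (7.20 − 5.23)/2 = 0.985 m; q_5 = 0.62 × 0.57 × 0.985 = 0.3481 m³/s
w_6 = (7.20 − 6.48)/2 = 0.36 m; q_6 = 0.42 × 0.40 × 0.36 = 0.06048 m³/s
Q = Σ qᵢ = 5.495 m³/s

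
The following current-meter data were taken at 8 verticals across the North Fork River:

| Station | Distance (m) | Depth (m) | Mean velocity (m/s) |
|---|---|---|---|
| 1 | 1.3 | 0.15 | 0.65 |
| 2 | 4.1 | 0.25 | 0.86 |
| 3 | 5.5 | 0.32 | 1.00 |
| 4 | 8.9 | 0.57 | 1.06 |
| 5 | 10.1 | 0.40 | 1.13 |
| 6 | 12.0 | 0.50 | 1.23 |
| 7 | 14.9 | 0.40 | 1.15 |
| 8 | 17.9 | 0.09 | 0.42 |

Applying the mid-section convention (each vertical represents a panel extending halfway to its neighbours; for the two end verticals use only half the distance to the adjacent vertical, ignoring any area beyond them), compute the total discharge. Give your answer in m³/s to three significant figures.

6.34 m³/s

w_1 = (4.1 − 1.3)/2 = 1.4 m; q_1 = 0.65 × 0.15 × 1.4 = 0.1365 m³/s
w_2 = (5.5 − 1.3)/2 = 2.1 m; q_2 = 0.86 × 0.25 × 2.1 = 0.4515 m³/s
w_3 = (8.9 − 4.1)/2 = 2.4 m; q_3 = 1.00 × 0.32 × 2.4 = 0.7680 m³/s
w_4 = (10.1 − 5.5)/2 = 2.3 m; q_4 = 1.06 × 0.57 × 2.3 = 1.390 m³/s
w_5 = (12.0 − 8.9)/2 = 1.55 m; q_5 = 1.13 × 0.40 × 1.55 = 0.7006 m³/s
w_6 = (14.9 − 10.1)/2 = 2.4 m; q_6 = 1.23 × 0.50 × 2.4 = 1.476 m³/s
w_7 = (17.9 − 12.0)/2 = 2.95 m; q_7 = 1.15 × 0.40 × 2.95 = 1.357 m³/s
w_8 = (17.9 − 14.9)/2 = 1.5 m; q_8 = 0.42 × 0.09 × 1.5 = 0.05670 m³/s
Q = Σ qᵢ = 6.336 m³/s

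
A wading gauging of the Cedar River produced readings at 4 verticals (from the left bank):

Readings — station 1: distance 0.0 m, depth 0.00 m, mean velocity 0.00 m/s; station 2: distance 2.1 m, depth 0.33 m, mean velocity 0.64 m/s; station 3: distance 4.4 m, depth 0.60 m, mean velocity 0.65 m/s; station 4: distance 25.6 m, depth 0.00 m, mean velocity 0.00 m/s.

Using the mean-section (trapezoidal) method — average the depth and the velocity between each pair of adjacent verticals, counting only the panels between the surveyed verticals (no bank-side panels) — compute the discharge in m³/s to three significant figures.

Panel 1-2: Δb = 2.1 m, d̄ = (0.00+0.33)/2 = 0.165, v̄ = (0.00+0.64)/2 = 0.32 → q = 2.1×0.165×0.32 = 0.1109 m³/s
Panel 2-3: Δb = 2.3 m, d̄ = (0.33+0.60)/2 = 0.465, v̄ = (0.64+0.65)/2 = 0.645 → q = 2.3×0.465×0.645 = 0.6898 m³/s
Panel 3-4: Δb = 21.2 m, d̄ = (0.60+0.00)/2 = 0.3, v̄ = (0.65+0.00)/2 = 0.325 → q = 21.2×0.3×0.325 = 2.067 m³/s
Q = Σ q = 2.868 m³/s

2.87 m³/s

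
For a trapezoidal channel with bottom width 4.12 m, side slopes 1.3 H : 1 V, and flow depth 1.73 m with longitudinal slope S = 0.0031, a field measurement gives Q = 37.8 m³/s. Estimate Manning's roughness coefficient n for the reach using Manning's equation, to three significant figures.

0.0176

A = (b + z·y)·y = (4.12 + 1.3×1.73)×1.73 = 11.02 m²
P = b + 2y√(1+z²) = 4.12 + 2×1.73×√(1+1.3²) = 9.795 m
R = A/P = 11.02/9.795 = 1.125 m
n = (1/Q)·A·R^(2/3)·S^(1/2) = (1/37.8) × 11.02 × 1.082 × 0.05568 = 0.01755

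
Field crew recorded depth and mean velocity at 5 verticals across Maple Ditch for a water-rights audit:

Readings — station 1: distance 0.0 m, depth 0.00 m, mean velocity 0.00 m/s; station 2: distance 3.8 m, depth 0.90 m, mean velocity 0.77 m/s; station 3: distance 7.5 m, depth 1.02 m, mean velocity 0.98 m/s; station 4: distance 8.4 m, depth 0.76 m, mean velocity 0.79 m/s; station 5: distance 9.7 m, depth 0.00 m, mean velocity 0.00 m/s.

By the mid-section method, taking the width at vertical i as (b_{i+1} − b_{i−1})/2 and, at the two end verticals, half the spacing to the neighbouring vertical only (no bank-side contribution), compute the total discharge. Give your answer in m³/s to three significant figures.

w_2 = (7.5 − 0.0)/2 = 3.75 m; q_2 = 0.77 × 0.90 × 3.75 = 2.599 m³/s
w_3 = (8.4 − 3.8)/2 = 2.3 m; q_3 = 0.98 × 1.02 × 2.3 = 2.299 m³/s
w_4 = (9.7 − 7.5)/2 = 1.1 m; q_4 = 0.79 × 0.76 × 1.1 = 0.6604 m³/s
Stations 1, 5 contribute zero (depth or velocity is 0).
Q = Σ qᵢ = 5.558 m³/s

5.56 m³/s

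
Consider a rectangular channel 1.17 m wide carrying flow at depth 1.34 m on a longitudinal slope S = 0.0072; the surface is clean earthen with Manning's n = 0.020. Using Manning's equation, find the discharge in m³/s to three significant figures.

A = b·y = 1.17 × 1.34 = 1.568 m²
P = b + 2y = 1.17 + 2×1.34 = 3.850 m
R = A/P = 1.568/3.850 = 0.4072 m
Q = (1/n)·A·R^(2/3)·S^(1/2) = (1/0.020) × 1.568 × 0.4072^(2/3) × 0.0072^(1/2) = 3.654 m³/s

3.65 m³/s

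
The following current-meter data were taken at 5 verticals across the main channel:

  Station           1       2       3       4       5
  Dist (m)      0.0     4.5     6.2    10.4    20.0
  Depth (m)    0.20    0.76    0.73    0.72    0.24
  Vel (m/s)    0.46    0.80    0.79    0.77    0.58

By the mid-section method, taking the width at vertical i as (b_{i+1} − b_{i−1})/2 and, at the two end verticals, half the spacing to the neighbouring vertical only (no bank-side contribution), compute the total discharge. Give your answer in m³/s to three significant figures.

w_1 = (4.5 − 0.0)/2 = 2.25 m; q_1 = 0.46 × 0.20 × 2.25 = 0.2070 m³/s
w_2 = (6.2 − 0.0)/2 = 3.1 m; q_2 = 0.80 × 0.76 × 3.1 = 1.885 m³/s
w_3 = (10.4 − 4.5)/2 = 2.95 m; q_3 = 0.79 × 0.73 × 2.95 = 1.701 m³/s
w_4 = (20.0 − 6.2)/2 = 6.9 m; q_4 = 0.77 × 0.72 × 6.9 = 3.825 m³/s
w_5 = (20.0 − 10.4)/2 = 4.8 m; q_5 = 0.58 × 0.24 × 4.8 = 0.6682 m³/s
Q = Σ qᵢ = 8.287 m³/s

8.29 m³/s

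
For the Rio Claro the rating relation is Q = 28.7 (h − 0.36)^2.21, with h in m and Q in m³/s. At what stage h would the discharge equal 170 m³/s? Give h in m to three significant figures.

2.60 m

h − h₀ = (Q/C)^(1/b) = (170/28.7)^(1/2.21) = 2.237 m
h = 0.36 + 2.237 = 2.597 m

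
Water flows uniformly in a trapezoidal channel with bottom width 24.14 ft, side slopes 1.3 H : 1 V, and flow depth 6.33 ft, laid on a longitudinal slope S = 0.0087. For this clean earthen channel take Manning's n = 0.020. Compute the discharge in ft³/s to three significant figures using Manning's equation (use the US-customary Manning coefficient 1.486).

3910 ft³/s

A = (b + z·y)·y = (24.14 + 1.3×6.33)×6.33 = 204.9 ft²
P = b + 2y√(1+z²) = 24.14 + 2×6.33×√(1+1.3²) = 44.90 ft
R = A/P = 204.9/44.90 = 4.563 ft
Q = (1.486/n)·A·R^(2/3)·S^(1/2) = (1.486/0.020) × 204.9 × 4.563^(2/3) × 0.0087^(1/2) = 3906 ft³/s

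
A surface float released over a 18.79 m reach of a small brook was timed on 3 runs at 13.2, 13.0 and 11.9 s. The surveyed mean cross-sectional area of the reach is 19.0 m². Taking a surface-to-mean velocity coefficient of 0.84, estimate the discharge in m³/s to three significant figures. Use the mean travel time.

t̄ = (13.2 + 13.0 + 11.9) / 3 = 12.7 s
v_surface = L / t̄ = 18.79 / 12.7 = 1.480 m/s
v_mean = 0.84 × 1.480 = 1.243 m/s
Q = A × v_mean = 19.0 × 1.243 = 23.61 m³/s

23.6 m³/s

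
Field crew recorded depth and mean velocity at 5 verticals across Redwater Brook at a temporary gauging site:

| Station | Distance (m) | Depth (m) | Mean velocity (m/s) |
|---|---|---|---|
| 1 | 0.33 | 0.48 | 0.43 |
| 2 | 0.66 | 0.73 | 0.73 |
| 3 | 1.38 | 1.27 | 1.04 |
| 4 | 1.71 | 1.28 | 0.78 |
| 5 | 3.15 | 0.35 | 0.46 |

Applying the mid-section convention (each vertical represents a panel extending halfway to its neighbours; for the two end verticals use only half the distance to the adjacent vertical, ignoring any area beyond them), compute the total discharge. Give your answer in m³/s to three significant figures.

2.01 m³/s

w_1 = (0.66 − 0.33)/2 = 0.165 m; q_1 = 0.43 × 0.48 × 0.165 = 0.03406 m³/s
w_2 = (1.38 − 0.33)/2 = 0.525 m; q_2 = 0.73 × 0.73 × 0.525 = 0.2798 m³/s
w_3 = (1.71 − 0.66)/2 = 0.525 m; q_3 = 1.04 × 1.27 × 0.525 = 0.6934 m³/s
w_4 = (3.15 − 1.38)/2 = 0.885 m; q_4 = 0.78 × 1.28 × 0.885 = 0.8836 m³/s
w_5 = (3.15 − 1.71)/2 = 0.72 m; q_5 = 0.46 × 0.35 × 0.72 = 0.1159 m³/s
Q = Σ qᵢ = 2.007 m³/s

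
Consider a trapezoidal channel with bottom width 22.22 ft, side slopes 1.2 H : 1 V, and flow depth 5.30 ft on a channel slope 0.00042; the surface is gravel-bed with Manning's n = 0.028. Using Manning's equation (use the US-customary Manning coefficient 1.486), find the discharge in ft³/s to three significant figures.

A = (b + z·y)·y = (22.22 + 1.2×5.30)×5.30 = 151.5 ft²
P = b + 2y√(1+z²) = 22.22 + 2×5.30×√(1+1.2²) = 38.78 ft
R = A/P = 151.5/38.78 = 3.906 ft
Q = (1.486/n)·A·R^(2/3)·S^(1/2) = (1.486/0.028) × 151.5 × 3.906^(2/3) × 0.00042^(1/2) = 408.6 ft³/s

409 ft³/s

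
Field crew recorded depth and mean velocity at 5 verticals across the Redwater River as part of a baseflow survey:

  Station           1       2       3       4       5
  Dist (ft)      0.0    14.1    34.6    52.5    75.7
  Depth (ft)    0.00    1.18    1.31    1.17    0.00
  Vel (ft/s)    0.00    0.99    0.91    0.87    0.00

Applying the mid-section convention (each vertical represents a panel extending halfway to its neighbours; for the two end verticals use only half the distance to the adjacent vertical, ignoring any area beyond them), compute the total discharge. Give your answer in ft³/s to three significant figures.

w_2 = (34.6 − 0.0)/2 = 17.3 ft; q_2 = 0.99 × 1.18 × 17.3 = 20.21 ft³/s
w_3 = (52.5 − 14.1)/2 = 19.2 ft; q_3 = 0.91 × 1.31 × 19.2 = 22.89 ft³/s
w_4 = (75.7 − 34.6)/2 = 20.55 ft; q_4 = 0.87 × 1.17 × 20.55 = 20.92 ft³/s
Stations 1, 5 contribute zero (depth or velocity is 0).
Q = Σ qᵢ = 64.02 ft³/s

64.0 ft³/s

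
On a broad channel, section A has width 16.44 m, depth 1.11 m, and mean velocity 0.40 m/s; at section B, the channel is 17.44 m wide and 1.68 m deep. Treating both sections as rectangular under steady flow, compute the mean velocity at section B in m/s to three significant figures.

0.249 m/s

Q = A₁V₁ = (16.44×1.11) × 0.40 = 7.299 m³/s
A₂ = 17.44 × 1.68 = 29.30 m²
V₂ = Q/A₂ = 7.299/29.30 = 0.2491 m/s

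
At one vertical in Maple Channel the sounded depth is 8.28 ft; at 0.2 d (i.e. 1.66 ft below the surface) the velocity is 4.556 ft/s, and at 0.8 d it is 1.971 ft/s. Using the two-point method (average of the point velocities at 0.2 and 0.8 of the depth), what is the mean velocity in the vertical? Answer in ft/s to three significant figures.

v̄ = (4.556 + 1.971) / 2 = 3.264 ft/s

3.26 ft/s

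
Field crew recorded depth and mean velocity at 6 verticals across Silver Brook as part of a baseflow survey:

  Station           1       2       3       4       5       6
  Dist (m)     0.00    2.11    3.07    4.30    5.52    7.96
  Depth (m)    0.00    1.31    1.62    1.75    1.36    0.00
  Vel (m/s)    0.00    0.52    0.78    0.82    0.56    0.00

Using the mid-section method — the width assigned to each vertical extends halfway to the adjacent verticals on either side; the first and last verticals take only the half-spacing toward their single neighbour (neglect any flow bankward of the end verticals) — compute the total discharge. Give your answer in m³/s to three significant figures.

w_2 = (3.07 − 0.00)/2 = 1.535 m; q_2 = 0.52 × 1.31 × 1.535 = 1.046 m³/s
w_3 = (4.30 − 2.11)/2 = 1.095 m; q_3 = 0.78 × 1.62 × 1.095 = 1.384 m³/s
w_4 = (5.52 − 3.07)/2 = 1.225 m; q_4 = 0.82 × 1.75 × 1.225 = 1.758 m³/s
w_5 = (7.96 − 4.30)/2 = 1.83 m; q_5 = 0.56 × 1.36 × 1.83 = 1.394 m³/s
Stations 1, 6 contribute zero (depth or velocity is 0).
Q = Σ qᵢ = 5.581 m³/s

5.58 m³/s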